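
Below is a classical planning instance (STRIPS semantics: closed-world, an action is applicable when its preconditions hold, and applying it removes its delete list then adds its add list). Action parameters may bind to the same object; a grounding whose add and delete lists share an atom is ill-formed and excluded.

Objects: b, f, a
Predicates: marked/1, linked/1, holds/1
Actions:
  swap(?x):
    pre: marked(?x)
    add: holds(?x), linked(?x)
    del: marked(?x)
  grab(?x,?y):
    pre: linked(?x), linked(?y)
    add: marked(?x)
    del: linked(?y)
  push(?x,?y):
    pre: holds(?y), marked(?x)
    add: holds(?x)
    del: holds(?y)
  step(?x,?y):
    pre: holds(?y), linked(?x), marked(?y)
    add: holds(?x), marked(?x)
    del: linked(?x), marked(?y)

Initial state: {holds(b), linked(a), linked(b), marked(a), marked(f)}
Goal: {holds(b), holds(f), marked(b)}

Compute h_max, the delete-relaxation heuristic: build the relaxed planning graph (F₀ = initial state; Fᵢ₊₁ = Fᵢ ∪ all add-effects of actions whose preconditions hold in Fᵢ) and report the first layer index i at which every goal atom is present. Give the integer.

1

F0 = init (5 atoms)
F1 = F0 ∪ {holds(a), holds(f), linked(f), marked(b)}  (9 atoms)
goal ⊆ F1  ⇒  h_max = 1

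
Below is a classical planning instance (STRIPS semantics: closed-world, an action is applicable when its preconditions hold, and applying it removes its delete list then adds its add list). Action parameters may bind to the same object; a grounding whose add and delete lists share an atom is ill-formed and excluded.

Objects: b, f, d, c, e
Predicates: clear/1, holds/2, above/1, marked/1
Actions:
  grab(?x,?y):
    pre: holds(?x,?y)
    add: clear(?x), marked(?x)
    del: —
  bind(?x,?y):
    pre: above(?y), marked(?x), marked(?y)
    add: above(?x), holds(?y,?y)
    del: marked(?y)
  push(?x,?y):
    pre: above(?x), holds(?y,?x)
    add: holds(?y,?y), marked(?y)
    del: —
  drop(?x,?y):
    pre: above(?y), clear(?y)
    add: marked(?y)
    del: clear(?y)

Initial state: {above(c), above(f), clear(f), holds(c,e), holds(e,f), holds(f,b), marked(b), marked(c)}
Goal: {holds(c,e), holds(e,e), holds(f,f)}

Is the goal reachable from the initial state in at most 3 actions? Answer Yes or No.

Yes

1. grab(f,b)  →  {above(c), above(f), clear(f), holds(c,e), holds(e,f), holds(f,b), marked(b), marked(c), marked(f)}
2. bind(b,f)  →  {above(b), above(c), above(f), clear(f), holds(c,e), holds(e,f), holds(f,b), holds(f,f), marked(b), marked(c)}
3. push(f,e)  →  {above(b), above(c), above(f), clear(f), holds(c,e), holds(e,e), holds(e,f), holds(f,b), holds(f,f), marked(b), marked(c), marked(e)}
optimal plan length = 3; 3 ≤ 3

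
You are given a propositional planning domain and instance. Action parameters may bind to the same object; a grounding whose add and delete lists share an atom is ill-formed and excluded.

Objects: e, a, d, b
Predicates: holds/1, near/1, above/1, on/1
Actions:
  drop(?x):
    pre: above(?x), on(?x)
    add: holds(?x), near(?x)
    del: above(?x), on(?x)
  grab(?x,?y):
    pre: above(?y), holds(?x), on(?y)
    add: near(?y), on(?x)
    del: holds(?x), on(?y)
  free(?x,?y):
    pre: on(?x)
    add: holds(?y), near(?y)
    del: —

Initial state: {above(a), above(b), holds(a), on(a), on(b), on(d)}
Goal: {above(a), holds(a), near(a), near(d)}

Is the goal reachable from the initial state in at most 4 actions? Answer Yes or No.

Yes

1. free(a,a)  →  {above(a), above(b), holds(a), near(a), on(a), on(b), on(d)}
2. free(a,d)  →  {above(a), above(b), holds(a), holds(d), near(a), near(d), on(a), on(b), on(d)}
optimal plan length = 2; 2 ≤ 4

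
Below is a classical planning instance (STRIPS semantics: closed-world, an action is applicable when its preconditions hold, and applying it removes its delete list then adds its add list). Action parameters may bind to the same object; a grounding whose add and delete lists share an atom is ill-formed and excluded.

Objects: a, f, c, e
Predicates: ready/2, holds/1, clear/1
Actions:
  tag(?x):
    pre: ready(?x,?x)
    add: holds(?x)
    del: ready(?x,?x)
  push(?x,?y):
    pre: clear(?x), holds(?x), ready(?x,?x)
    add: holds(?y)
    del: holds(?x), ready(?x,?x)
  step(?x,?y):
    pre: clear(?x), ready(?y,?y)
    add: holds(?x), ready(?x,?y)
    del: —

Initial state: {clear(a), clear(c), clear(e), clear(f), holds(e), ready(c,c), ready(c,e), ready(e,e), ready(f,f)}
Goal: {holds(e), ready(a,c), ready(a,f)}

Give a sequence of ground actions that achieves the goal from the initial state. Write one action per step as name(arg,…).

1. step(a,f)  →  {clear(a), clear(c), clear(e), clear(f), holds(a), holds(e), ready(a,f), ready(c,c), ready(c,e), ready(e,e), ready(f,f)}
2. step(a,c)  →  {clear(a), clear(c), clear(e), clear(f), holds(a), holds(e), ready(a,c), ready(a,f), ready(c,c), ready(c,e), ready(e,e), ready(f,f)}

step(a,f); step(a,c)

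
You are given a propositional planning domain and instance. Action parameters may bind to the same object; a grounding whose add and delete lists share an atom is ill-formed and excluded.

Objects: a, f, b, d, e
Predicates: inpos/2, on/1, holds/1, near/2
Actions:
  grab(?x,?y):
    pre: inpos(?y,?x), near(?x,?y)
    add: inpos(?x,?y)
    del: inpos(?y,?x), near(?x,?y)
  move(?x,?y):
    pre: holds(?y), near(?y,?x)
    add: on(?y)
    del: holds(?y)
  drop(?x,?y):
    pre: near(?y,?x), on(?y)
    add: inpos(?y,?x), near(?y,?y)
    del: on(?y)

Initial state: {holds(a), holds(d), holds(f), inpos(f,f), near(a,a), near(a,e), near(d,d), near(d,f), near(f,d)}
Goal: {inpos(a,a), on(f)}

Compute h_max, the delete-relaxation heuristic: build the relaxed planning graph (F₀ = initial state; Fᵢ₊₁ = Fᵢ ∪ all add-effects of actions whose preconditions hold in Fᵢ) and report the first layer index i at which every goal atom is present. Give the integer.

2

F0 = init (9 atoms)
F1 = F0 ∪ {on(a), on(d), on(f)}  (12 atoms)
F2 = F1 ∪ {inpos(a,a), inpos(a,e), inpos(d,d), inpos(d,f), inpos(f,d), near(f,f)}  (18 atoms)
goal ⊆ F2  ⇒  h_max = 2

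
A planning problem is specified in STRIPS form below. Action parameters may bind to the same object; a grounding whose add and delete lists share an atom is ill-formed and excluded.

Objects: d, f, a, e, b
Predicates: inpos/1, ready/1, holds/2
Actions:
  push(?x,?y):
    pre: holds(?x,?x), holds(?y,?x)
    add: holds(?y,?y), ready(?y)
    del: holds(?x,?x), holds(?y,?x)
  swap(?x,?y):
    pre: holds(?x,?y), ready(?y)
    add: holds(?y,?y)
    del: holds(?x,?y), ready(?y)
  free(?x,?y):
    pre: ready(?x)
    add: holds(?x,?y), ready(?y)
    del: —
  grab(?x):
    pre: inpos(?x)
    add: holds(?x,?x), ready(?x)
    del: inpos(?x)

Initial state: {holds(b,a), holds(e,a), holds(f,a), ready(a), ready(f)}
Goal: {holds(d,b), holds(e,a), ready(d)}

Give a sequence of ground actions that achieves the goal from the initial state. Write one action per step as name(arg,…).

free(f,d); free(d,b)

1. free(f,d)  →  {holds(b,a), holds(e,a), holds(f,a), holds(f,d), ready(a), ready(d), ready(f)}
2. free(d,b)  →  {holds(b,a), holds(d,b), holds(e,a), holds(f,a), holds(f,d), ready(a), ready(b), ready(d), ready(f)}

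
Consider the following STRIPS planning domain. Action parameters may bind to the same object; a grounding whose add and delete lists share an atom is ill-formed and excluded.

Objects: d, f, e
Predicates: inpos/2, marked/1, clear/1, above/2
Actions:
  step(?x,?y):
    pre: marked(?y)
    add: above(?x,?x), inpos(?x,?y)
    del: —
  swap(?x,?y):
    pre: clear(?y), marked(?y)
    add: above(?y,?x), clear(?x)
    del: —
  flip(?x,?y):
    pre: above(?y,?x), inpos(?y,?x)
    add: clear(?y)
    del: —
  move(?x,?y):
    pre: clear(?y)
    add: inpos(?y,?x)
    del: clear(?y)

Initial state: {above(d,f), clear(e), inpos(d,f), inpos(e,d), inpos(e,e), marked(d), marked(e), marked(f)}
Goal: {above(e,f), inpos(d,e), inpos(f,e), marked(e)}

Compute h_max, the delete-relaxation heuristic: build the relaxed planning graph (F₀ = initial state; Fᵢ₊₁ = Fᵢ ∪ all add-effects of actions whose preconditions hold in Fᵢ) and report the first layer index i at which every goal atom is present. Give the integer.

1

F0 = init (8 atoms)
F1 = F0 ∪ {above(d,d), above(e,d), above(e,e), above(e,f), above(f,f), clear(d), clear(f), inpos(d,d), inpos(d,e), inpos(e,f), inpos(f,d), inpos(f,e), inpos(f,f)}  (21 atoms)
goal ⊆ F1  ⇒  h_max = 1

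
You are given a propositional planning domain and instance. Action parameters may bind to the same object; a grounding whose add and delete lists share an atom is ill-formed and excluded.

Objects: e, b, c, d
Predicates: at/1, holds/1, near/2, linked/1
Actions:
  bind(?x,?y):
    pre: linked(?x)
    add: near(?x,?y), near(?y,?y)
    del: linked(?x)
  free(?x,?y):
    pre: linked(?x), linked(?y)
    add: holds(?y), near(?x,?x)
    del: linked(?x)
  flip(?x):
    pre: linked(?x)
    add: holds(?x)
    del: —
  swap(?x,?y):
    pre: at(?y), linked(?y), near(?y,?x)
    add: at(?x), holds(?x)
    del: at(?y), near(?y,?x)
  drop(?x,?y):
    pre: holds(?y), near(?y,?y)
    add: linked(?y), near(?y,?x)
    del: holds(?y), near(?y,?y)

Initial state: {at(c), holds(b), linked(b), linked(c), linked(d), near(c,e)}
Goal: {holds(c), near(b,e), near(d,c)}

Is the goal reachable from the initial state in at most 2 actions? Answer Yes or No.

No

1. bind(b,e)  →  {at(c), holds(b), linked(c), linked(d), near(b,e), near(c,e), near(e,e)}
2. bind(d,c)  →  {at(c), holds(b), linked(c), near(b,e), near(c,c), near(c,e), near(d,c), near(e,e)}
3. free(c,c)  →  {at(c), holds(b), holds(c), near(b,e), near(c,c), near(c,e), near(d,c), near(e,e)}
optimal plan length = 3; 3 > 2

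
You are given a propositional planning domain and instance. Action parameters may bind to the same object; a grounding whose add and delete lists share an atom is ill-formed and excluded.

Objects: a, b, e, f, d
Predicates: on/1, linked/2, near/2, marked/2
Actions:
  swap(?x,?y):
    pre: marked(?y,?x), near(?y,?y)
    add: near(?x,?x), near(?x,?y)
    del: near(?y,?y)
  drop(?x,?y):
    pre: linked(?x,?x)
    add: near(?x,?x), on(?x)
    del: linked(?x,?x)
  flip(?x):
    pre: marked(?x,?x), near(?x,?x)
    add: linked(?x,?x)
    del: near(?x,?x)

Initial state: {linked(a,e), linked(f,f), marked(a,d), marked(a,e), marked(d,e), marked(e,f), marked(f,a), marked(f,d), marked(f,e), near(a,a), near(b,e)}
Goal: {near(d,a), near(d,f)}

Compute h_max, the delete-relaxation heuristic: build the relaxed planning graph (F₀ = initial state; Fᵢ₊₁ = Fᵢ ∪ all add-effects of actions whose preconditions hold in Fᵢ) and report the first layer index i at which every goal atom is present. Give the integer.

2

F0 = init (11 atoms)
F1 = F0 ∪ {near(d,a), near(d,d), near(e,a), near(e,e), near(f,f), on(f)}  (17 atoms)
F2 = F1 ∪ {near(a,f), near(d,f), near(e,d), near(e,f), near(f,e)}  (22 atoms)
goal ⊆ F2  ⇒  h_max = 2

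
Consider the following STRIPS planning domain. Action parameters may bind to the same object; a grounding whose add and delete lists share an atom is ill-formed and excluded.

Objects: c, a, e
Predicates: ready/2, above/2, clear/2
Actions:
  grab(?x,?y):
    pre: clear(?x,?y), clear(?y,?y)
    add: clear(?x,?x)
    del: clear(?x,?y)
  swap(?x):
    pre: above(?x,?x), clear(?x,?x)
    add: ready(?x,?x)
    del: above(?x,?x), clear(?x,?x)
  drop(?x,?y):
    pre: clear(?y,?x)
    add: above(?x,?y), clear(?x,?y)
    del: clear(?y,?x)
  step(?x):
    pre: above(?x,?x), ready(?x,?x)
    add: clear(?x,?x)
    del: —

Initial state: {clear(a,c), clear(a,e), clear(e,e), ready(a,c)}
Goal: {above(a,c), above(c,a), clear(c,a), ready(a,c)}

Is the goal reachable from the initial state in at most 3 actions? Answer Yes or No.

1. drop(c,a)  →  {above(c,a), clear(a,e), clear(c,a), clear(e,e), ready(a,c)}
2. drop(a,c)  →  {above(a,c), above(c,a), clear(a,c), clear(a,e), clear(e,e), ready(a,c)}
3. drop(c,a)  →  {above(a,c), above(c,a), clear(a,e), clear(c,a), clear(e,e), ready(a,c)}
optimal plan length = 3; 3 ≤ 3

Yes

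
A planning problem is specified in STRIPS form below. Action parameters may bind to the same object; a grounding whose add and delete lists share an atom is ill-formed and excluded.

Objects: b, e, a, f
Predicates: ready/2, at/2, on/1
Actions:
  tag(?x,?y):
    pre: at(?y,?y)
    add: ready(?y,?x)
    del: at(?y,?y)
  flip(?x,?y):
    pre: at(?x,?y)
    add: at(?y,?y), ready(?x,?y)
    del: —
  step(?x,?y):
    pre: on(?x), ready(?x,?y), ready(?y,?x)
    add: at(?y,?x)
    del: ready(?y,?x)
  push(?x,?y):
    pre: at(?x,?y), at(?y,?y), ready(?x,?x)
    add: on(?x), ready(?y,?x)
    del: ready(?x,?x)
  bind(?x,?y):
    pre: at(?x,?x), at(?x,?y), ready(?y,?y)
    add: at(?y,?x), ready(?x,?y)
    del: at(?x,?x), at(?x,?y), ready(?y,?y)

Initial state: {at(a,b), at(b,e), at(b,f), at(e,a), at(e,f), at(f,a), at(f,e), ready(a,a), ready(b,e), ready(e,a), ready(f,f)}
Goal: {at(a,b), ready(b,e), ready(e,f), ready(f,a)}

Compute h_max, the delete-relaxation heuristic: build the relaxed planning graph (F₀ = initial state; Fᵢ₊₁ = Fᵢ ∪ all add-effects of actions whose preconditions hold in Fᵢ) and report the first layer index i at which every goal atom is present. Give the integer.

1

F0 = init (11 atoms)
F1 = F0 ∪ {at(a,a), at(b,b), at(e,e), at(f,f), ready(a,b), ready(b,f), ready(e,f), ready(f,a), ready(f,e)}  (20 atoms)
goal ⊆ F1  ⇒  h_max = 1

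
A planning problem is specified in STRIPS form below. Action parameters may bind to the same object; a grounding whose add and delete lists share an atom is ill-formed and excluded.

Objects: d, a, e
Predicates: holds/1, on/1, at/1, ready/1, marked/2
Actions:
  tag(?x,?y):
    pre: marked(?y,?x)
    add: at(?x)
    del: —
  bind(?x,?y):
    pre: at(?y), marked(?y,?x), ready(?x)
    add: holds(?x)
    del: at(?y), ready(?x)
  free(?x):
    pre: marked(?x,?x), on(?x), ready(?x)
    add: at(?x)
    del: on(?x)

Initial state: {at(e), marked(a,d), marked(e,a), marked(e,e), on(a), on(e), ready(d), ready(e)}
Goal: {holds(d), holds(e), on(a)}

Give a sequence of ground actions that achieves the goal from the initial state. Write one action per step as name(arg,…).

1. tag(a,e)  →  {at(a), at(e), marked(a,d), marked(e,a), marked(e,e), on(a), on(e), ready(d), ready(e)}
2. bind(d,a)  →  {at(e), holds(d), marked(a,d), marked(e,a), marked(e,e), on(a), on(e), ready(e)}
3. bind(e,e)  →  {holds(d), holds(e), marked(a,d), marked(e,a), marked(e,e), on(a), on(e)}

tag(a,e); bind(d,a); bind(e,e)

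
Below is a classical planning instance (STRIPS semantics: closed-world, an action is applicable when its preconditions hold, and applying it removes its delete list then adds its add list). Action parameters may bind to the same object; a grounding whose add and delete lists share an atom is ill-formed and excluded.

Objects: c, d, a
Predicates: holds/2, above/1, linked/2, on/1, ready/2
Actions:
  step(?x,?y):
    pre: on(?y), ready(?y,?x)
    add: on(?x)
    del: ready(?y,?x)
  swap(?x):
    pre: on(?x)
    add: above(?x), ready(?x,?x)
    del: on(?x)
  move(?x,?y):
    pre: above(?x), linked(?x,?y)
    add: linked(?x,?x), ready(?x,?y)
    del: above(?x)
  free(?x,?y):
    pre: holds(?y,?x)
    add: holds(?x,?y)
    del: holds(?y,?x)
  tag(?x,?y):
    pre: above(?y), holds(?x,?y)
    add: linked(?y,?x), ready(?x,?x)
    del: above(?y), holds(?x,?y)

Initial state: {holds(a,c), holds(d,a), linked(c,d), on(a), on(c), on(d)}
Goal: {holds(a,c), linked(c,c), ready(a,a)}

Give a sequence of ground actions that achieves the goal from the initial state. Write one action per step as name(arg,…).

swap(c); swap(a); move(c,d)

1. swap(c)  →  {above(c), holds(a,c), holds(d,a), linked(c,d), on(a), on(d), ready(c,c)}
2. swap(a)  →  {above(a), above(c), holds(a,c), holds(d,a), linked(c,d), on(d), ready(a,a), ready(c,c)}
3. move(c,d)  →  {above(a), holds(a,c), holds(d,a), linked(c,c), linked(c,d), on(d), ready(a,a), ready(c,c), ready(c,d)}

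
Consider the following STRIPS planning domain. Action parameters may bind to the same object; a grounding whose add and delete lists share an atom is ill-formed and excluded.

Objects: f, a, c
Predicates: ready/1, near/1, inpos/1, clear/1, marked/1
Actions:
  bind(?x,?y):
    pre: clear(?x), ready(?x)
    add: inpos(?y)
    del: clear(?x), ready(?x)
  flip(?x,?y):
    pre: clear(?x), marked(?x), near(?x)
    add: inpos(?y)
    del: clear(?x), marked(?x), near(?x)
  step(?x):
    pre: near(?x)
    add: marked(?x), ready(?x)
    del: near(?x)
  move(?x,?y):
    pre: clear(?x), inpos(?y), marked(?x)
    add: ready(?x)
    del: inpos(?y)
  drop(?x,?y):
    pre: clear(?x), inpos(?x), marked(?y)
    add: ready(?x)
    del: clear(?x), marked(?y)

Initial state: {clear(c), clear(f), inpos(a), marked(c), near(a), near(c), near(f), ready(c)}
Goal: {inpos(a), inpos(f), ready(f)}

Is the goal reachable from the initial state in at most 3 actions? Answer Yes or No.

Yes

1. bind(c,f)  →  {clear(f), inpos(a), inpos(f), marked(c), near(a), near(c), near(f)}
2. step(f)  →  {clear(f), inpos(a), inpos(f), marked(c), marked(f), near(a), near(c), ready(f)}
optimal plan length = 2; 2 ≤ 3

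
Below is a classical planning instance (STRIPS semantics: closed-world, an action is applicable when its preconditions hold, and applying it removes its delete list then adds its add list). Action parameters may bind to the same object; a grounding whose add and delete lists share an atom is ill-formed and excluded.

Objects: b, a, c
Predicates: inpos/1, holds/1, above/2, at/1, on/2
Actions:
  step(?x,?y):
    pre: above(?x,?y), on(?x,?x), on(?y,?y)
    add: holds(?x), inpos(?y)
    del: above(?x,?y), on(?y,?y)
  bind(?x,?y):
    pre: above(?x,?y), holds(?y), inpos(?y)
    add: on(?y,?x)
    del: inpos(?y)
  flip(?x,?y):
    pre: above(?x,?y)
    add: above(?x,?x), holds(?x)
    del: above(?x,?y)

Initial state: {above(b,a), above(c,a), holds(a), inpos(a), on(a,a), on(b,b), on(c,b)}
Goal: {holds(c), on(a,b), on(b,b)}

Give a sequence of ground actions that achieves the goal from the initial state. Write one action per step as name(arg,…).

bind(b,a); flip(c,a)

1. bind(b,a)  →  {above(b,a), above(c,a), holds(a), on(a,a), on(a,b), on(b,b), on(c,b)}
2. flip(c,a)  →  {above(b,a), above(c,c), holds(a), holds(c), on(a,a), on(a,b), on(b,b), on(c,b)}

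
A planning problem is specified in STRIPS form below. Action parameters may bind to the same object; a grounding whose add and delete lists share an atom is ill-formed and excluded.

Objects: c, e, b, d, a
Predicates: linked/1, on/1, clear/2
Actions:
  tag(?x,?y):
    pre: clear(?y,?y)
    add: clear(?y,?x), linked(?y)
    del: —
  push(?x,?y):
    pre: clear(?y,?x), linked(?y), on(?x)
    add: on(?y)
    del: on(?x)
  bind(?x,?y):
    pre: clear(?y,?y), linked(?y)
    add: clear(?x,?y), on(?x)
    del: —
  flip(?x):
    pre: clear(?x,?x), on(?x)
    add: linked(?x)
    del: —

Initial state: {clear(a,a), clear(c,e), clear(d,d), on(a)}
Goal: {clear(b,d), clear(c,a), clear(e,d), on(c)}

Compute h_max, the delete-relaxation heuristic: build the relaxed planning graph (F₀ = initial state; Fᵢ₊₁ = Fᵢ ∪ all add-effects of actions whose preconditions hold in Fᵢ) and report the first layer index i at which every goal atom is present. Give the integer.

2

F0 = init (4 atoms)
F1 = F0 ∪ {clear(a,b), clear(a,c), clear(a,d), clear(a,e), clear(d,a), clear(d,b), clear(d,c), clear(d,e), linked(a), linked(d)}  (14 atoms)
F2 = F1 ∪ {clear(b,a), clear(b,d), clear(c,a), clear(c,d), clear(e,a), clear(e,d), on(b), on(c), on(d), on(e)}  (24 atoms)
goal ⊆ F2  ⇒  h_max = 2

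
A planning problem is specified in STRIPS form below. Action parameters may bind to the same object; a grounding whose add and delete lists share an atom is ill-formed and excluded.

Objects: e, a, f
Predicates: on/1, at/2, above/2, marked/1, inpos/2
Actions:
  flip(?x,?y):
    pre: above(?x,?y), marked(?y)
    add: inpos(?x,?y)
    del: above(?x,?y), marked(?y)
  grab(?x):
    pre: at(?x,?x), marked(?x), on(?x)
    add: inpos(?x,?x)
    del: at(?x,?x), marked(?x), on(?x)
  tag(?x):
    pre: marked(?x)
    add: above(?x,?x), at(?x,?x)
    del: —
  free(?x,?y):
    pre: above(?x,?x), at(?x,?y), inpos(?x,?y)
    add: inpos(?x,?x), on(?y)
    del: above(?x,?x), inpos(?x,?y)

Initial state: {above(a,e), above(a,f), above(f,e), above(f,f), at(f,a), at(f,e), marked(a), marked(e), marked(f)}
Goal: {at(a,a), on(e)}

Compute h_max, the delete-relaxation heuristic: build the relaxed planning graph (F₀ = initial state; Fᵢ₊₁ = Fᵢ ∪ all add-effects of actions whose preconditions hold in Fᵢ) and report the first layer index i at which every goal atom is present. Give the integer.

F0 = init (9 atoms)
F1 = F0 ∪ {above(a,a), above(e,e), at(a,a), at(e,e), at(f,f), inpos(a,e), inpos(a,f), inpos(f,e), inpos(f,f)}  (18 atoms)
F2 = F1 ∪ {inpos(a,a), inpos(e,e), on(e)}  (21 atoms)
goal ⊆ F2  ⇒  h_max = 2

2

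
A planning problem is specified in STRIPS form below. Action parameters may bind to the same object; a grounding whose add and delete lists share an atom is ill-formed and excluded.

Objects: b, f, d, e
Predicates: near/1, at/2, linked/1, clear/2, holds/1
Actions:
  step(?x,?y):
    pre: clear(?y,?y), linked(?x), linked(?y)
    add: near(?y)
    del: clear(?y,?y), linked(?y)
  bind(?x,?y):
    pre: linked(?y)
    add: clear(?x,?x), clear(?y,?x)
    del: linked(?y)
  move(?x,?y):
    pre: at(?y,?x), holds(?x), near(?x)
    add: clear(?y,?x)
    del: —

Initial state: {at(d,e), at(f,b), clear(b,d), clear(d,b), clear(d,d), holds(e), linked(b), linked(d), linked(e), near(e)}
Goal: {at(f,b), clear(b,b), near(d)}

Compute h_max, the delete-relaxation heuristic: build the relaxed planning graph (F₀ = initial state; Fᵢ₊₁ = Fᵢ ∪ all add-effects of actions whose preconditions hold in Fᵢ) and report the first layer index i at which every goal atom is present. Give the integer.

1

F0 = init (10 atoms)
F1 = F0 ∪ {clear(b,b), clear(b,e), clear(b,f), clear(d,e), clear(d,f), clear(e,b), clear(e,d), clear(e,e), clear(e,f), clear(f,f), near(d)}  (21 atoms)
goal ⊆ F1  ⇒  h_max = 1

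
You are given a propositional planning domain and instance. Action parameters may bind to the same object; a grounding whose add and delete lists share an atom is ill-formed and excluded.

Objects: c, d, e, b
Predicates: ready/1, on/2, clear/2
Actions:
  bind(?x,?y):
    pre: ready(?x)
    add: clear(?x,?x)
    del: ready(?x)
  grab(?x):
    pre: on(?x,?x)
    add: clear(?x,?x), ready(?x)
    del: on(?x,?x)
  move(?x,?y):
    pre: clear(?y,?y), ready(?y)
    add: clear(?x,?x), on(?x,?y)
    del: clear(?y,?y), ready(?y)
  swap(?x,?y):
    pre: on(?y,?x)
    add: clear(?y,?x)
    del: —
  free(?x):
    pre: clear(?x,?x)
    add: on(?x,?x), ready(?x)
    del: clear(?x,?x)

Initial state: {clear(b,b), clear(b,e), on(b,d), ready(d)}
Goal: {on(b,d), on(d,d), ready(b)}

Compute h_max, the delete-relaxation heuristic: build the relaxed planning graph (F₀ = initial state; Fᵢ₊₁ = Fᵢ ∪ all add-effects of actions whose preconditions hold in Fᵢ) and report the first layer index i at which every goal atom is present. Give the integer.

F0 = init (4 atoms)
F1 = F0 ∪ {clear(b,d), clear(d,d), on(b,b), ready(b)}  (8 atoms)
F2 = F1 ∪ {clear(c,c), clear(e,e), on(c,b), on(c,d), on(d,b), on(d,d), on(e,b), on(e,d)}  (16 atoms)
goal ⊆ F2  ⇒  h_max = 2

2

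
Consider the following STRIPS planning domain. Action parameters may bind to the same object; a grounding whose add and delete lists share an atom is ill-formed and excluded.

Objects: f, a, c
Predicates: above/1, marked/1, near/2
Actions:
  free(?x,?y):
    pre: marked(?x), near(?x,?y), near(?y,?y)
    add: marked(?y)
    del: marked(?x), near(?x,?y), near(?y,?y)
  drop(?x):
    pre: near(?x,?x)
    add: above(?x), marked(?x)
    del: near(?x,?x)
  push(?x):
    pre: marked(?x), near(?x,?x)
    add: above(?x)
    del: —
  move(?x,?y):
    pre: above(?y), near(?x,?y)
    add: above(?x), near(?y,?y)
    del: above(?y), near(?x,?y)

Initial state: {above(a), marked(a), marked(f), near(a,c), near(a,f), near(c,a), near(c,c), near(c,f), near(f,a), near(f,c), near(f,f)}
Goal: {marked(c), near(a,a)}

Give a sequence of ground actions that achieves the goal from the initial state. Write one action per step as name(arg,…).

1. free(f,c)  →  {above(a), marked(a), marked(c), near(a,c), near(a,f), near(c,a), near(c,f), near(f,a), near(f,f)}
2. move(f,a)  →  {above(f), marked(a), marked(c), near(a,a), near(a,c), near(a,f), near(c,a), near(c,f), near(f,f)}

free(f,c); move(f,a)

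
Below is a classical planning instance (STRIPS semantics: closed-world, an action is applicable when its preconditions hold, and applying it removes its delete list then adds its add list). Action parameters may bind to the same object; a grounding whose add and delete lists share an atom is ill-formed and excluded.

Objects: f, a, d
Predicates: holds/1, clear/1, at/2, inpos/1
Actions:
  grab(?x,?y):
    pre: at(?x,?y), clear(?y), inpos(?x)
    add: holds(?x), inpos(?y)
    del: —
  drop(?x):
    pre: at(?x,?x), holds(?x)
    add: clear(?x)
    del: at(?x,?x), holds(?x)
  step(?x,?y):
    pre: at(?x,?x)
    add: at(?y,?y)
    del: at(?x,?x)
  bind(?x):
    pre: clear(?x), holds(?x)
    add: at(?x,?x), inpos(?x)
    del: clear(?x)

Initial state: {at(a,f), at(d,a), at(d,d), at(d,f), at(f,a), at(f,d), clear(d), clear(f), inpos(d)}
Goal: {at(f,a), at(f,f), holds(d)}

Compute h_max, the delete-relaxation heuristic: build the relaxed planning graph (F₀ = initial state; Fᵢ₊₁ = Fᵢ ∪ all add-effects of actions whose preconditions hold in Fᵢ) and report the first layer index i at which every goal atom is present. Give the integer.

F0 = init (9 atoms)
F1 = F0 ∪ {at(a,a), at(f,f), holds(d), inpos(f)}  (13 atoms)
goal ⊆ F1  ⇒  h_max = 1

1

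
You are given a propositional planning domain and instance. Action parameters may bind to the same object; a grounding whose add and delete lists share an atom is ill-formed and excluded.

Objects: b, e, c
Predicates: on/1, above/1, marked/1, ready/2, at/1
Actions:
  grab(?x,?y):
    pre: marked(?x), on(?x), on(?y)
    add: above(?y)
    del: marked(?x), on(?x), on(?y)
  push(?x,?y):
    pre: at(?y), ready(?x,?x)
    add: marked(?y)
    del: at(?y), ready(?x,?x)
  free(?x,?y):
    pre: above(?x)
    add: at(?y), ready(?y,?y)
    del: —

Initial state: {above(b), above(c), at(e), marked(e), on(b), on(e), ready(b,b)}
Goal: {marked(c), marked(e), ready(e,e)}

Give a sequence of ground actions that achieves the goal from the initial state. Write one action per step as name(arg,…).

free(b,e); free(b,c); push(b,c)

1. free(b,e)  →  {above(b), above(c), at(e), marked(e), on(b), on(e), ready(b,b), ready(e,e)}
2. free(b,c)  →  {above(b), above(c), at(c), at(e), marked(e), on(b), on(e), ready(b,b), ready(c,c), ready(e,e)}
3. push(b,c)  →  {above(b), above(c), at(e), marked(c), marked(e), on(b), on(e), ready(c,c), ready(e,e)}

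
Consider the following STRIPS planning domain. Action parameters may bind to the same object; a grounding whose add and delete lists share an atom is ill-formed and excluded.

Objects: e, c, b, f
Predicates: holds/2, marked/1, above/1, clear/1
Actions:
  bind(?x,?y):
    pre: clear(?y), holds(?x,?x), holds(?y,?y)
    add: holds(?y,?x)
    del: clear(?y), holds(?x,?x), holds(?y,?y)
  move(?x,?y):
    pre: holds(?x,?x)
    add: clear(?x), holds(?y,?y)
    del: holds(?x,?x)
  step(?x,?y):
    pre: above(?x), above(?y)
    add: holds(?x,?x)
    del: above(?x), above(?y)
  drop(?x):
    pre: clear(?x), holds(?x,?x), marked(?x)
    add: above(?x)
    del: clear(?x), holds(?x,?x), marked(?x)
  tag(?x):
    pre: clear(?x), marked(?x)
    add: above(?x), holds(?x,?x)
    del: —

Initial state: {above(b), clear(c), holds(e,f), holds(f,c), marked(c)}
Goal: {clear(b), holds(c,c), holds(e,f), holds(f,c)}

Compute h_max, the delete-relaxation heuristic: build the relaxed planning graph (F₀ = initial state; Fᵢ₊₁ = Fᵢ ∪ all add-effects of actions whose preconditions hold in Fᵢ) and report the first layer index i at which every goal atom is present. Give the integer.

2

F0 = init (5 atoms)
F1 = F0 ∪ {above(c), holds(b,b), holds(c,c)}  (8 atoms)
F2 = F1 ∪ {clear(b), holds(c,b), holds(e,e), holds(f,f)}  (12 atoms)
goal ⊆ F2  ⇒  h_max = 2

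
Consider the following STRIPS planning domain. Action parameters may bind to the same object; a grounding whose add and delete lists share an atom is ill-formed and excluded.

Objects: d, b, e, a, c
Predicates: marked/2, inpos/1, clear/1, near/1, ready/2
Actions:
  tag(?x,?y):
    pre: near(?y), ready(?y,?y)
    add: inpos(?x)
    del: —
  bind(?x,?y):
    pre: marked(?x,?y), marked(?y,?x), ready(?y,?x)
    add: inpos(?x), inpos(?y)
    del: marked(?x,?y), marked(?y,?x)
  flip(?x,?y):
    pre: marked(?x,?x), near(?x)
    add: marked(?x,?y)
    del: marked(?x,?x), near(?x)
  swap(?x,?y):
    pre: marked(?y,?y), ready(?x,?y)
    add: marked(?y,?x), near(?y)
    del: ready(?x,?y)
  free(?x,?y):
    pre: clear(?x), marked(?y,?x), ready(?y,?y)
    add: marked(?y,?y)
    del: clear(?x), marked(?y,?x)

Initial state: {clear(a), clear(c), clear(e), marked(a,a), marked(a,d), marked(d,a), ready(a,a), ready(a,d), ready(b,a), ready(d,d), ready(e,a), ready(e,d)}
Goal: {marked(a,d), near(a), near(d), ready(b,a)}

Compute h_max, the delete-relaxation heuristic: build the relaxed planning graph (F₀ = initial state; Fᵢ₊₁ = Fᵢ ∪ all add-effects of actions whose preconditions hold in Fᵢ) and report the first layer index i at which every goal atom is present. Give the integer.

F0 = init (12 atoms)
F1 = F0 ∪ {inpos(a), inpos(d), marked(a,b), marked(a,e), marked(d,d), near(a)}  (18 atoms)
F2 = F1 ∪ {inpos(b), inpos(c), inpos(e), marked(a,c), marked(d,e), near(d)}  (24 atoms)
goal ⊆ F2  ⇒  h_max = 2

2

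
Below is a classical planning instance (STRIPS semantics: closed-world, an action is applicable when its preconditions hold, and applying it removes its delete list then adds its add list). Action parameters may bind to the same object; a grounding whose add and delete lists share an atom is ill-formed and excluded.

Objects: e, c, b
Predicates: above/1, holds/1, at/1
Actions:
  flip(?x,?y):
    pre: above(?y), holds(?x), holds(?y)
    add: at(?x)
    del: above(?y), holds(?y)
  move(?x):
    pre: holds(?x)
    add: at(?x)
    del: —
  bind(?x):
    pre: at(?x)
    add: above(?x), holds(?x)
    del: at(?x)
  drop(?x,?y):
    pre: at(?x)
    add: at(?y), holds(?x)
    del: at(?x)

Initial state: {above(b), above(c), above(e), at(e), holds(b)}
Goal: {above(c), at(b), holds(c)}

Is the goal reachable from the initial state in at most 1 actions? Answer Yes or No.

No

1. drop(e,c)  →  {above(b), above(c), above(e), at(c), holds(b), holds(e)}
2. drop(c,b)  →  {above(b), above(c), above(e), at(b), holds(b), holds(c), holds(e)}
optimal plan length = 2; 2 > 1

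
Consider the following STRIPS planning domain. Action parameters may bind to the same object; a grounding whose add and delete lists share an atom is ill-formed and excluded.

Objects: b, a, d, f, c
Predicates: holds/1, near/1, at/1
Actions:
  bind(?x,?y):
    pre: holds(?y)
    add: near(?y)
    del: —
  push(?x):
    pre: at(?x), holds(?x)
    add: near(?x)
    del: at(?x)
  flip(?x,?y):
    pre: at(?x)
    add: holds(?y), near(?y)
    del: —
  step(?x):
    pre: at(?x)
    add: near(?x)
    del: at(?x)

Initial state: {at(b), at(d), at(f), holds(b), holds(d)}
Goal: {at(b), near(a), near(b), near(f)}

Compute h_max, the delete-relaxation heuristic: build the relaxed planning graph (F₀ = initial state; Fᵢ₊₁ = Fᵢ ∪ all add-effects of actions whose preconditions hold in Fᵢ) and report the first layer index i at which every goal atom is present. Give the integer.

F0 = init (5 atoms)
F1 = F0 ∪ {holds(a), holds(c), holds(f), near(a), near(b), near(c), near(d), near(f)}  (13 atoms)
goal ⊆ F1  ⇒  h_max = 1

1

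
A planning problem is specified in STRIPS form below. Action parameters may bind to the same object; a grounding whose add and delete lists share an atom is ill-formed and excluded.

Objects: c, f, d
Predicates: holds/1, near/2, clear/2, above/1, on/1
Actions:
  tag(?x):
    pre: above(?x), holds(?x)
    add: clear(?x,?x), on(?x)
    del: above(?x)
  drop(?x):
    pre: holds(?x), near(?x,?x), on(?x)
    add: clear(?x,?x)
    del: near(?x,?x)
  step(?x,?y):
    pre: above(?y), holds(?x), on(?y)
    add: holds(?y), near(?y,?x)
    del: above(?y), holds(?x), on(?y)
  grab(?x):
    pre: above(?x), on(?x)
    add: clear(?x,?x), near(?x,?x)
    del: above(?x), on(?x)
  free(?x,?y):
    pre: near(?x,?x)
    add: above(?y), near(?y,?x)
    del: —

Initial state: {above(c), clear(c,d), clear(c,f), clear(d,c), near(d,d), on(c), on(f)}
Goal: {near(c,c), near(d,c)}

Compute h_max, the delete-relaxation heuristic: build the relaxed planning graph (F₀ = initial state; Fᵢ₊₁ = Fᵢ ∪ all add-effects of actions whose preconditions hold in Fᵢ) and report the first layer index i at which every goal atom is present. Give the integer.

F0 = init (7 atoms)
F1 = F0 ∪ {above(d), above(f), clear(c,c), near(c,c), near(c,d), near(f,d)}  (13 atoms)
F2 = F1 ∪ {clear(f,f), near(d,c), near(f,c), near(f,f)}  (17 atoms)
goal ⊆ F2  ⇒  h_max = 2

2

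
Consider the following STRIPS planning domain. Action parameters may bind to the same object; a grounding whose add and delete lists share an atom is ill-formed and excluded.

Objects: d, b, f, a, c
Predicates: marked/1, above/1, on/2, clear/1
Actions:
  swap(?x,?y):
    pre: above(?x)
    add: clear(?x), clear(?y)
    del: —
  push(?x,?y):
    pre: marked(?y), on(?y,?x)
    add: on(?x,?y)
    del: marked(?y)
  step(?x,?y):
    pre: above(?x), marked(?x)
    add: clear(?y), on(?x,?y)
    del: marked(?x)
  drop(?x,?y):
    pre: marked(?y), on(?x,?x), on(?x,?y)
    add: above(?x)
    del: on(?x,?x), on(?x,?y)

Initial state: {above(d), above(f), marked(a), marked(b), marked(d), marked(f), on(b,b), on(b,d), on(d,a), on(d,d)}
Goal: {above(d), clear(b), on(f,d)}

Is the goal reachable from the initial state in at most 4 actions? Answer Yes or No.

1. swap(d,b)  →  {above(d), above(f), clear(b), clear(d), marked(a), marked(b), marked(d), marked(f), on(b,b), on(b,d), on(d,a), on(d,d)}
2. step(f,d)  →  {above(d), above(f), clear(b), clear(d), marked(a), marked(b), marked(d), on(b,b), on(b,d), on(d,a), on(d,d), on(f,d)}
optimal plan length = 2; 2 ≤ 4

Yes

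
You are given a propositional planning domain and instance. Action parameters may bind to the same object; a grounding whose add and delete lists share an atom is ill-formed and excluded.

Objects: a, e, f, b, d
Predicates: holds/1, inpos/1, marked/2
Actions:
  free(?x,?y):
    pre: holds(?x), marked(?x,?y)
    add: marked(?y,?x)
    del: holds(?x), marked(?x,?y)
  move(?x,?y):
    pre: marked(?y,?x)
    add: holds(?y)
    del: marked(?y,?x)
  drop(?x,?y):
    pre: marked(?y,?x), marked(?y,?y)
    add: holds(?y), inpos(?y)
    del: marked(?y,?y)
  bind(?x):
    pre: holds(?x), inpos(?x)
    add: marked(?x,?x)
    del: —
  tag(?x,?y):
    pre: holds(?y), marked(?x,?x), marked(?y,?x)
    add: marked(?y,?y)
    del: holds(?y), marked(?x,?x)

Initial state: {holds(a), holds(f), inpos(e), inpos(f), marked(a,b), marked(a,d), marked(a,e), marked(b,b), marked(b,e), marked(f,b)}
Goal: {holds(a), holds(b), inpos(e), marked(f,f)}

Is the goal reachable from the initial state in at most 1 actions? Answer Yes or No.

1. move(e,b)  →  {holds(a), holds(b), holds(f), inpos(e), inpos(f), marked(a,b), marked(a,d), marked(a,e), marked(b,b), marked(f,b)}
2. bind(f)  →  {holds(a), holds(b), holds(f), inpos(e), inpos(f), marked(a,b), marked(a,d), marked(a,e), marked(b,b), marked(f,b), marked(f,f)}
optimal plan length = 2; 2 > 1

No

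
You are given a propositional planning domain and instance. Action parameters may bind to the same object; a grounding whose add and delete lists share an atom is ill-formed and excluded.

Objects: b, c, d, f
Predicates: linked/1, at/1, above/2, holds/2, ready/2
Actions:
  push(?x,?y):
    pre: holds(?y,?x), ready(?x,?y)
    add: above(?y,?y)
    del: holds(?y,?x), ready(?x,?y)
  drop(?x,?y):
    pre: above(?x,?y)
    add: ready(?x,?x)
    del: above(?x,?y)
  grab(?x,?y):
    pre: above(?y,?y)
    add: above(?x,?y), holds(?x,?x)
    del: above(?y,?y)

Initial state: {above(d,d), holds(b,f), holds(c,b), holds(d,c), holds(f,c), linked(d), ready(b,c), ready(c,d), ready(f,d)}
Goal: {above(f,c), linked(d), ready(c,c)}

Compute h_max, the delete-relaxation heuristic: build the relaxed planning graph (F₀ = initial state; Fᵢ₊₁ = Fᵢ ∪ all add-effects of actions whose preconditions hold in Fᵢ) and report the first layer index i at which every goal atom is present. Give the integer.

2

F0 = init (9 atoms)
F1 = F0 ∪ {above(b,d), above(c,c), above(c,d), above(f,d), holds(b,b), holds(c,c), holds(f,f), ready(d,d)}  (17 atoms)
F2 = F1 ∪ {above(b,c), above(d,c), above(f,c), holds(d,d), ready(b,b), ready(c,c), ready(f,f)}  (24 atoms)
goal ⊆ F2  ⇒  h_max = 2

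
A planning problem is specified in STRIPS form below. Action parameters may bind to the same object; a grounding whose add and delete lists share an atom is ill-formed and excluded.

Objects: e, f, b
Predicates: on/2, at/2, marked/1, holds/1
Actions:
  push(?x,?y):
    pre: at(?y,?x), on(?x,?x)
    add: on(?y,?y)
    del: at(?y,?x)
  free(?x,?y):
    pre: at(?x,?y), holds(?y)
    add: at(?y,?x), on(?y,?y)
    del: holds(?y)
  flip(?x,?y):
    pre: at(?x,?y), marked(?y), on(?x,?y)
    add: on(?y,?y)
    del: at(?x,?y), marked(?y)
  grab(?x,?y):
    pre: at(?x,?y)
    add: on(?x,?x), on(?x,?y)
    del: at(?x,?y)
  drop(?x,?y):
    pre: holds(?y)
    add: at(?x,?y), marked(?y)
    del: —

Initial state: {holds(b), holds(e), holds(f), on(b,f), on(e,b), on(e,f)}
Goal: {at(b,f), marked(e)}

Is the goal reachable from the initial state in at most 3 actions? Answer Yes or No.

Yes

1. drop(e,e)  →  {at(e,e), holds(b), holds(e), holds(f), marked(e), on(b,f), on(e,b), on(e,f)}
2. drop(b,f)  →  {at(b,f), at(e,e), holds(b), holds(e), holds(f), marked(e), marked(f), on(b,f), on(e,b), on(e,f)}
optimal plan length = 2; 2 ≤ 3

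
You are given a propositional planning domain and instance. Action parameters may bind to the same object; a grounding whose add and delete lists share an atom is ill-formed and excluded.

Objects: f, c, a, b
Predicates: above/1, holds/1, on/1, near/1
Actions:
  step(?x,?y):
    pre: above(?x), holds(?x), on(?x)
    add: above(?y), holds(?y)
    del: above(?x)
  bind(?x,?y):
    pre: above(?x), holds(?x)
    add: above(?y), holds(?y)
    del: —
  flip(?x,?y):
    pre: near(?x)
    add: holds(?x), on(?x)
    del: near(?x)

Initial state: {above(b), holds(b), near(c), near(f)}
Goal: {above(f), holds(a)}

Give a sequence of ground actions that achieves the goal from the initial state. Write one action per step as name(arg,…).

1. bind(b,f)  →  {above(b), above(f), holds(b), holds(f), near(c), near(f)}
2. bind(f,a)  →  {above(a), above(b), above(f), holds(a), holds(b), holds(f), near(c), near(f)}

bind(b,f); bind(f,a)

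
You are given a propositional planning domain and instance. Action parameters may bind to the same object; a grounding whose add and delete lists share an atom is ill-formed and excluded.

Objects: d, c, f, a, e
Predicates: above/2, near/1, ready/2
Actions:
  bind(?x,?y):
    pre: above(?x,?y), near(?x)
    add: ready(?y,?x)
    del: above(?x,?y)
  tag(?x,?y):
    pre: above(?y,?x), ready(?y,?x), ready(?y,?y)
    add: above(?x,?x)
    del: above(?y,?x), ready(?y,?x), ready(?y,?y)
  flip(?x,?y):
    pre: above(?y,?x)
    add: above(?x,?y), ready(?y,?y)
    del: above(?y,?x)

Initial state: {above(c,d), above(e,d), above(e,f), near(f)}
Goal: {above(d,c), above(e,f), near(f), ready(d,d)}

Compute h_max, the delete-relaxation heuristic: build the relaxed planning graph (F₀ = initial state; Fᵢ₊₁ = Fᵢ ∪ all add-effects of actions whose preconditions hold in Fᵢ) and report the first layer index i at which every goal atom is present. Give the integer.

F0 = init (4 atoms)
F1 = F0 ∪ {above(d,c), above(d,e), above(f,e), ready(c,c), ready(e,e)}  (9 atoms)
F2 = F1 ∪ {ready(d,d), ready(e,f), ready(f,f)}  (12 atoms)
goal ⊆ F2  ⇒  h_max = 2

2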